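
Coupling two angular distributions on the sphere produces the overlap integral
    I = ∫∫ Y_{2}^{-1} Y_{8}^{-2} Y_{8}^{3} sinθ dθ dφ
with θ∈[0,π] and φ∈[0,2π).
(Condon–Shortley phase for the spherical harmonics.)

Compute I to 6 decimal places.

-0.110109

m-sum 0 ✓  L=18 even ✓  6≤8≤10 ✓
Π(2lᵢ+1) = 5×17×17 = 1445
triangle coeff Δ(2,8,8) = 1/348840
Σ_t [0,2]: t=0:+1/116121600 t=1:−1/25401600 t=2:+1/116121600 = -1/45158400
(3j)²=24/1615 [(2 8 8; 0 0 0)], sign=-1
Σ_t [1,2]: t=1:−1/87091200 t=2:+1/174182400 = -1/174182400
(3j)²=55/7752 [(2 8 8; -1 -2 3)], sign=+1
⇒ 4πI² = 55/361
I = (-1)√(55/361/(4π)) = -0.11010900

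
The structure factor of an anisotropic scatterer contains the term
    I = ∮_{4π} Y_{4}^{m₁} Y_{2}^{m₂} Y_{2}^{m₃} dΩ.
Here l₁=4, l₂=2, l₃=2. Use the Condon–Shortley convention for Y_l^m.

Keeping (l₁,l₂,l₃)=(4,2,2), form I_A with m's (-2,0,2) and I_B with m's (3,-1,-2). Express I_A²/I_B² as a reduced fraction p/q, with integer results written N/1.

3/7

Shared (l₁,l₂,l₃)=(4,2,2): N and (l;000)² cancel in I_A²/I_B².
A: Δ = 4!·4!·0!/9! = 1/630; Racah Σ t=2..2: t=2:+1/96 = 1/96; ⇒ 3j(4 2 2; -2 0 2)² = 1/42, sgn +1
B: Δ = 4!·4!·0!/9! = 1/630; Racah Σ t=1..1: t=1:−1/144 = -1/144; ⇒ 3j(4 2 2; 3 -1 -2)² = 1/18, sgn -1
I_A²/I_B² = (1/42)/(1/18) = 3/7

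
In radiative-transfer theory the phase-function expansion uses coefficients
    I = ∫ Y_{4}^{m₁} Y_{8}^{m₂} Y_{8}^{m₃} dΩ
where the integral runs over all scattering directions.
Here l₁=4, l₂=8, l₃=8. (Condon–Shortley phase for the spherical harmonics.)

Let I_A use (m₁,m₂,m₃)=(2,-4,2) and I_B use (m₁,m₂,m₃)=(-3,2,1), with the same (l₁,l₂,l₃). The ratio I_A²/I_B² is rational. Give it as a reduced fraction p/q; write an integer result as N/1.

11/72

Same 4,8,8: normalisation and zero-m 3j drop out of the ratio.
A: Δ: 4! 4! 12! / 21! → 1/185175900; sum: t=0:+1/92897280 t=1:−1/78382080 t=2:+1/696729600 = -1/1791590400; 3j²(4 8 8; 2 -4 2) = Δ·Π!·Σ² = 11/151164  (sign -1)
B: Δ: 4! 4! 12! / 21! → 1/185175900; sum: t=3:−1/87091200 t=4:+1/74649600 = 1/522547200; 3j²(4 8 8; -3 2 1) = Δ·Π!·Σ² = 2/4199  (sign -1)
I_A²/I_B² = (11/151164)/(2/4199) = 11/72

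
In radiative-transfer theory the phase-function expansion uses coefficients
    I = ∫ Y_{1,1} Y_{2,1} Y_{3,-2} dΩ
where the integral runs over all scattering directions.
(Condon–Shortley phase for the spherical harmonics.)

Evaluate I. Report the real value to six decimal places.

0.261169

Rules hold: Σm=0, L=6 even, 1≤3≤3.
N = 3·5·7 = 105
Δ = 0!·2!·4!/7! = 1/105
Racah Σ t=0..0: t=0:+1/4 = 1/4
⇒ 3j(1 2 3; 0 0 0)² = 3/35, sgn -1
Racah Σ t=0..0: t=0:+1/12 = 1/12
⇒ 3j(1 2 3; 1 1 -2)² = 2/21, sgn -1
4πI² = N·(3j₀)²·(3jₘ)² = 6/7
I = +1·√(0.857143/4π) = 0.26116903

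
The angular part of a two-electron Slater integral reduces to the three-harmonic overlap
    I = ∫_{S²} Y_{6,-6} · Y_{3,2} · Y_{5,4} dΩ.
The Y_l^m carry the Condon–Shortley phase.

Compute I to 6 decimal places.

0.207001

Rules hold: Σm=0, L=14 even, 3≤5≤9.
N = 13·7·11 = 1001
Δ = 4!·8!·2!/15! = 1/675675
Racah Σ t=1..3: t=1:−1/8640 t=2:+1/2304 t=3:−1/8640 = 7/34560
⇒ 3j(6 3 5; 0 0 0)² = 7/429, sgn -1
Racah Σ t=4..4: t=4:+1/967680 = 1/967680
⇒ 3j(6 3 5; -6 2 4)² = 3/91, sgn -1
4πI² = N·(3j₀)²·(3jₘ)² = 7/13
I = +1·√(0.538462/4π) = 0.20700098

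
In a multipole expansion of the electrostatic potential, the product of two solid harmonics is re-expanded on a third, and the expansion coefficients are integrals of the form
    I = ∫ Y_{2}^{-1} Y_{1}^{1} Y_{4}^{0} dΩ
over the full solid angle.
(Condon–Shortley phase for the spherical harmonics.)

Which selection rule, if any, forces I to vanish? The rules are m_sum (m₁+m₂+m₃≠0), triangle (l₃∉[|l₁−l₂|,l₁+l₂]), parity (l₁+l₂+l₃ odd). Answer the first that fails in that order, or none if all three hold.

Σmᵢ = 0  ✓
l₃∈[|l₁−l₂|,l₁+l₂]=[1,3], have l₃=4  ✗
Σlᵢ = 7 ⇒ odd

triangle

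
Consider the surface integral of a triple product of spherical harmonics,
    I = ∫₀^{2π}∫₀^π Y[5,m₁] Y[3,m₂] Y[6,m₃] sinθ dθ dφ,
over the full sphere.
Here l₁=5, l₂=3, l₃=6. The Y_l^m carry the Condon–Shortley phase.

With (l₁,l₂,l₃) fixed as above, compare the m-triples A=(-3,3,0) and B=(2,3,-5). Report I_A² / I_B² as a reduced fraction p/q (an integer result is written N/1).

14/33

Shared (l₁,l₂,l₃)=(5,3,6): N and (l;000)² cancel in I_A²/I_B².
A: Δ = 2!·8!·4!/15! = 1/675675; Racah Σ t=2..2: t=2:+1/69120 = 1/69120; ⇒ 3j(5 3 6; -3 3 0)² = 4/429, sgn +1
B: Δ = 2!·8!·4!/15! = 1/675675; Racah Σ t=2..2: t=2:+1/241920 = 1/241920; ⇒ 3j(5 3 6; 2 3 -5)² = 2/91, sgn -1
I_A²/I_B² = (4/429)/(2/91) = 14/33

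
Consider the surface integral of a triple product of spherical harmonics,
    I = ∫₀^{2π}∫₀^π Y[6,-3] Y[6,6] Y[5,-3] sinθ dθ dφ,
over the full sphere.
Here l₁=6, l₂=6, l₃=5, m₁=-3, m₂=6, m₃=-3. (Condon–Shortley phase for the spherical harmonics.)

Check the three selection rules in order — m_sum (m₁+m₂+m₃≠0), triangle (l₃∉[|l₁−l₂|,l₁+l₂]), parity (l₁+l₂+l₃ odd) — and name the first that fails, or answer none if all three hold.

parity

m₁+m₂+m₃ = -3 + 6 − 3 = 0  ✓
triangle: |6−6|=0 ≤ l₃=5 ≤ 6+6=12  ✓
parity: l₁+l₂+l₃ = 17 is odd  ✗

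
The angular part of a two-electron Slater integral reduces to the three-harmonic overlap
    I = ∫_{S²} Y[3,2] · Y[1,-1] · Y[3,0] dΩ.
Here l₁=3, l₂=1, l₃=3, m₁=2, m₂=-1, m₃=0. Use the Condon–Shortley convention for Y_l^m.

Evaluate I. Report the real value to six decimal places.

0.000000

Σmᵢ = 1 ≠ 0, so the φ-integral vanishes; I = 0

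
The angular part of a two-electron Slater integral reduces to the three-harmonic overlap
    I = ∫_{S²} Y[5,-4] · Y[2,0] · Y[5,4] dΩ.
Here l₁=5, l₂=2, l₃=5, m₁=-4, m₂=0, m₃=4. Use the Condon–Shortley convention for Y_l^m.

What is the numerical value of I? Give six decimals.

-0.097044

Checks pass: Σm=0; 12 even; l₃=5∈[3,7].
(2·5+1)(2·2+1)(2·5+1) = 605
Δ: 2! 8! 2! / 13! → 1/38610
sum: t=0:+1/2880 t=1:−1/576 t=2:+1/2880 = -1/960
3j²(5 2 5; 0 0 0) = Δ·Π!·Σ² = 10/429  (sign +1)
sum: t=1:−1/40320 t=2:+1/20160 = 1/40320
3j²(5 2 5; -4 0 4) = Δ·Π!·Σ² = 6/715  (sign -1)
combine: 4πI² = 605·10/429·6/715 = 20/169
take √, sign -1: I = -0.09704356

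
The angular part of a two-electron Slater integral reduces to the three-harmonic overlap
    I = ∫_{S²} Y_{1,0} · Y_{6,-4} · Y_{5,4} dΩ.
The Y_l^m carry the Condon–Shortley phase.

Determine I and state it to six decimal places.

0.182727

m-sum 0 ✓  L=12 even ✓  5≤5≤7 ✓
Π(2lᵢ+1) = 3×13×11 = 429
triangle coeff Δ(1,6,5) = 1/858
Σ_t [1,1]: t=1:−1/14400 = -1/14400
(3j)²=6/143 [(1 6 5; 0 0 0)], sign=+1
Σ_t [1,1]: t=1:−1/362880 = -1/362880
(3j)²=10/429 [(1 6 5; 0 -4 4)], sign=+1
⇒ 4πI² = 60/143
I = (+1)√(60/143/(4π)) = 0.18272698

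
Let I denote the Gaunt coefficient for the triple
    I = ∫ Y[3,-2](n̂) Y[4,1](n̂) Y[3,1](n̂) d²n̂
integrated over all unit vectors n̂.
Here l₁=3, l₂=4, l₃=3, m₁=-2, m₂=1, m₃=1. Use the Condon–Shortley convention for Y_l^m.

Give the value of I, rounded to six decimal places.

0.145070

m-sum 0 ✓  L=10 even ✓  1≤3≤7 ✓
Π(2lᵢ+1) = 7×9×7 = 441
triangle coeff Δ(3,4,3) = 1/34650
Σ_t [1,3]: t=1:−1/72 t=2:+1/16 t=3:−1/72 = 5/144
(3j)²=2/77 [(3 4 3; 0 0 0)], sign=-1
Σ_t [3,4]: t=3:−1/48 t=4:+1/144 = -1/72
(3j)²=16/693 [(3 4 3; -2 1 1)], sign=-1
⇒ 4πI² = 32/121
I = (+1)√(32/121/(4π)) = 0.14506992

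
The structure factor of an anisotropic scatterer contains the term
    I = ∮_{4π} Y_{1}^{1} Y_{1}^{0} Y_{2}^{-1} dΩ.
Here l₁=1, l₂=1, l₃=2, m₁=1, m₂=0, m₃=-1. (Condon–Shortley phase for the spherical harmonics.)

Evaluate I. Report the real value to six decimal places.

Checks pass: Σm=0; 4 even; l₃=2∈[0,2].
(2·1+1)(2·1+1)(2·2+1) = 45
Δ: 0! 2! 2! / 5! → 1/30
sum: t=0:+1/1 = 1/1
3j²(1 1 2; 0 0 0) = Δ·Π!·Σ² = 2/15  (sign +1)
sum: t=0:+1/2 = 1/2
3j²(1 1 2; 1 0 -1) = Δ·Π!·Σ² = 1/10  (sign -1)
combine: 4πI² = 45·2/15·1/10 = 3/5
take √, sign -1: I = -0.21850969

-0.218510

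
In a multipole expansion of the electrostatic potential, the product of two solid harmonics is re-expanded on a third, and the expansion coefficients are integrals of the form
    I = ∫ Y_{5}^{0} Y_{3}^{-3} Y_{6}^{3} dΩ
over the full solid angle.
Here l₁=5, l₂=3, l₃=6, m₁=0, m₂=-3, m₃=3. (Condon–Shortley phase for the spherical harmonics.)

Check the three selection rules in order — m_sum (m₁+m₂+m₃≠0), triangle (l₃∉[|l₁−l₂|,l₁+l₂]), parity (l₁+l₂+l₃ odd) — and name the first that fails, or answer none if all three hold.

none

m₁+m₂+m₃ = 0 − 3 + 3 = 0  ✓
triangle: |5−3|=2 ≤ l₃=6 ≤ 5+3=8  ✓
parity: l₁+l₂+l₃ = 14 is even  ✓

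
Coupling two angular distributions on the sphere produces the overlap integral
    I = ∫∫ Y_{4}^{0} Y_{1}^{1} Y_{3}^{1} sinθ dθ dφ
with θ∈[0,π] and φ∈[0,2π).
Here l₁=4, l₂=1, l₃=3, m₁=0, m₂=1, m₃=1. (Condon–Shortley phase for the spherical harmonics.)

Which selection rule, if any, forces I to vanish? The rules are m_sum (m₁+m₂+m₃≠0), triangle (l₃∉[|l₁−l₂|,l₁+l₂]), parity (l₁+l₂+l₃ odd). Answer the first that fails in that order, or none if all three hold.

azimuthal sum: 0 + 1 + 1 = 2  ✗
3 ≤ 3 ≤ 5 (triangle on l)
L = 4 + 1 + 3 = 8 (even)

m_sum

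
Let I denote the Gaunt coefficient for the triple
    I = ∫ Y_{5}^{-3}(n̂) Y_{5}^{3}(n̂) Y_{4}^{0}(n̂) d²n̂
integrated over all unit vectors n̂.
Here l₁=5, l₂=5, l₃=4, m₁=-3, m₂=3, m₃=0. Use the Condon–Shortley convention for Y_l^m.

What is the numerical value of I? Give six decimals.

m-sum 0 ✓  L=14 even ✓  0≤4≤10 ✓
Π(2lᵢ+1) = 11×11×9 = 1089
triangle coeff Δ(5,5,4) = 1/3153150
Σ_t [1,5]: t=1:−1/69120 t=2:+1/1728 t=3:−1/576 t=4:+1/1728 t=5:−1/69120 = -7/11520
(3j)²=2/143 [(5 5 4; 0 0 0)], sign=-1
Σ_t [4,6]: t=4:+1/27648 t=5:−1/4320 t=6:+1/11520 = -1/9216
(3j)²=2/143 [(5 5 4; -3 3 0)], sign=-1
⇒ 4πI² = 36/169
I = (+1)√(36/169/(4π)) = 0.13019760

0.130198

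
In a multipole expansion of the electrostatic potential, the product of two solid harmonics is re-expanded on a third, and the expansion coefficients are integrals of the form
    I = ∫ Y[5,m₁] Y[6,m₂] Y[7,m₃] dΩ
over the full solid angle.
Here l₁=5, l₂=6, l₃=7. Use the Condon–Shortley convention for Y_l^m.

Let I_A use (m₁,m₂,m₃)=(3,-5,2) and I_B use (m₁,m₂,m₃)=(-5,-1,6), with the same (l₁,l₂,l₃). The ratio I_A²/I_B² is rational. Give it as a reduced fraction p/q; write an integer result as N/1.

96/65

Same 5,6,7: normalisation and zero-m 3j drop out of the ratio.
A: Δ: 4! 6! 8! / 19! → 1/174594420; sum: t=0:+1/5806080 t=1:−1/29030400 = 1/7257600; 3j²(5 6 7; 3 -5 2) = Δ·Π!·Σ² = 64/4199  (sign -1)
B: Δ: 4! 6! 8! / 19! → 1/174594420; sum: t=4:+1/87091200 = 1/87091200; 3j²(5 6 7; -5 -1 6) = Δ·Π!·Σ² = 10/969  (sign -1)
I_A²/I_B² = (64/4199)/(10/969) = 96/65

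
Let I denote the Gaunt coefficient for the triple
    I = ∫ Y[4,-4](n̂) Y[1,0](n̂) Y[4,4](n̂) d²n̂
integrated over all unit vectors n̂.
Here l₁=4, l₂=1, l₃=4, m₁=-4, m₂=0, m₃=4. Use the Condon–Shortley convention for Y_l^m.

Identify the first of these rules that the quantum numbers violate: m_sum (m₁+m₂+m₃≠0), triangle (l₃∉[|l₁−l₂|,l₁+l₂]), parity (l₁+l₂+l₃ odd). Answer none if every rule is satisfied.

m₁+m₂+m₃ = -4 + 0 + 4 = 0  ✓
triangle: |4−1|=3 ≤ l₃=4 ≤ 4+1=5  ✓
parity: l₁+l₂+l₃ = 9 is odd  ✗

parity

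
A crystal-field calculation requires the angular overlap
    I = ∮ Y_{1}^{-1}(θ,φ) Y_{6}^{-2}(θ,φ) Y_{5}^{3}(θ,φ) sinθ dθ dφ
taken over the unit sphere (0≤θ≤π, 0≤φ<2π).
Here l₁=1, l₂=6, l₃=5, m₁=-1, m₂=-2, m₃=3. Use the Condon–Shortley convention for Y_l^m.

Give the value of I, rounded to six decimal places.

0.100084

m-sum 0 ✓  L=12 even ✓  5≤5≤7 ✓
Π(2lᵢ+1) = 3×13×11 = 429
triangle coeff Δ(1,6,5) = 1/858
Σ_t [1,1]: t=1:−1/14400 = -1/14400
(3j)²=6/143 [(1 6 5; 0 0 0)], sign=+1
Σ_t [2,2]: t=2:+1/161280 = 1/161280
(3j)²=1/143 [(1 6 5; -1 -2 3)], sign=+1
⇒ 4πI² = 18/143
I = (+1)√(18/143/(4π)) = 0.10008369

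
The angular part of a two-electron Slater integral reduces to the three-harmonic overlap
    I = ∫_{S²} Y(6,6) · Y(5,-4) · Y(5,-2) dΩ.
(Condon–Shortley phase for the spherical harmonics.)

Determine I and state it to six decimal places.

Checks pass: Σm=0; 16 even; l₃=5∈[1,11].
(2·6+1)(2·5+1)(2·5+1) = 1573
Δ: 6! 6! 4! / 17! → 1/28588560
sum: t=1:−1/345600 t=2:+1/13824 t=3:−1/5184 t=4:+1/13824 t=5:−1/345600 = -7/129600
3j²(6 5 5; 0 0 0) = Δ·Π!·Σ² = 80/7293  (sign +1)
sum: t=0:+1/3110400 = 1/3110400
3j²(6 5 5; 6 -4 -2) = Δ·Π!·Σ² = 21/1105  (sign -1)
combine: 4πI² = 1573·80/7293·21/1105 = 1232/3757
take √, sign -1: I = -0.16153991

-0.161540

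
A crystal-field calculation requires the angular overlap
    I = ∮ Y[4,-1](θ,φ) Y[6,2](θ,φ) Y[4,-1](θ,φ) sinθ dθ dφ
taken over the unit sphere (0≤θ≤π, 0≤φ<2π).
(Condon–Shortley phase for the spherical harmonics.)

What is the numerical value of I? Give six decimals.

m-sum 0 ✓  L=14 even ✓  2≤4≤10 ✓
Π(2lᵢ+1) = 9×13×9 = 1053
triangle coeff Δ(4,6,4) = 1/1261260
Σ_t [2,4]: t=2:+1/4608 t=3:−1/1296 t=4:+1/4608 = -7/20736
(3j)²=20/1287 [(4 6 4; 0 0 0)], sign=-1
Σ_t [3,5]: t=3:−1/8640 t=4:+1/2304 t=5:−1/8640 = 7/34560
(3j)²=7/429 [(4 6 4; -1 2 -1)], sign=-1
⇒ 4πI² = 420/1573
I = (+1)√(420/1573/(4π)) = 0.14576570

0.145766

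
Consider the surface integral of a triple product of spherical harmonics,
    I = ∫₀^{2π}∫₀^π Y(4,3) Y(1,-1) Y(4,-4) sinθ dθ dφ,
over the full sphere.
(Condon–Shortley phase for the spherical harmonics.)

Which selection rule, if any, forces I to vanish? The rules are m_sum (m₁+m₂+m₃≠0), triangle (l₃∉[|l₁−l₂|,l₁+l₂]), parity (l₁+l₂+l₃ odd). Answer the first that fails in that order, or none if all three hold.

m_sum

azimuthal sum: 3 − 1 − 4 = -2  ✗
3 ≤ 4 ≤ 5 (triangle on l)
L = 4 + 1 + 4 = 9 (odd)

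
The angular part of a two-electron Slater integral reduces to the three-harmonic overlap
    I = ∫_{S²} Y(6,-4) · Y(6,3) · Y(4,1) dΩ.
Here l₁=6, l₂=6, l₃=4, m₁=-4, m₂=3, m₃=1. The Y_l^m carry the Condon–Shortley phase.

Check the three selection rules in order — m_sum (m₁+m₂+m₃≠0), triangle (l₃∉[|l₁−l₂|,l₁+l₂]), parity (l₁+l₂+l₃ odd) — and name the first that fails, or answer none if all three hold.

Σmᵢ = 0  ✓
l₃∈[|l₁−l₂|,l₁+l₂]=[0,12], have l₃=4  ✓
Σlᵢ = 16 ⇒ even  ✓

none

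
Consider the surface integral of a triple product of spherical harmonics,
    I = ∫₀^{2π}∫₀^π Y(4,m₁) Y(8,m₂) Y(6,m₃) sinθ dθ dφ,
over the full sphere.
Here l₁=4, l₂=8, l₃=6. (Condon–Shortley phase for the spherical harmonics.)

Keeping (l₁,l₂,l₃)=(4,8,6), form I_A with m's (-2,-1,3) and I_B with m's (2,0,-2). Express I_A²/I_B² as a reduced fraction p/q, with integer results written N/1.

16129/12168

Same 4,8,6: normalisation and zero-m 3j drop out of the ratio.
A: Δ: 6! 2! 10! / 19! → 1/23279256; sum: t=4:+1/2903040 t=5:−1/9676800 t=6:+1/522547200 = 127/522547200; 3j²(4 8 6; -2 -1 3) = Δ·Π!·Σ² = 16129/1108536  (sign -1)
B: Δ: 6! 2! 10! / 19! → 1/23279256; sum: t=0:+1/116121600 t=1:−1/3628800 t=2:+1/1658880 = 13/38707200; 3j²(4 8 6; 2 0 -2) = Δ·Π!·Σ² = 39/3553  (sign +1)
I_A²/I_B² = (16129/1108536)/(39/3553) = 16129/12168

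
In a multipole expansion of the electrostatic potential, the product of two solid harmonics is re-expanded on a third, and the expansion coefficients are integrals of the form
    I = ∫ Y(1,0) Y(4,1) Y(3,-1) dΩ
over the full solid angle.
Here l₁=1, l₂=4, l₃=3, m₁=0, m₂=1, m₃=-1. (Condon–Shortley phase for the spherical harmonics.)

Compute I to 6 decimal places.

Checks pass: Σm=0; 8 even; l₃=3∈[3,5].
(2·1+1)(2·4+1)(2·3+1) = 189
Δ: 2! 0! 6! / 9! → 1/252
sum: t=1:−1/36 = -1/36
3j²(1 4 3; 0 0 0) = Δ·Π!·Σ² = 4/63  (sign +1)
sum: t=1:−1/48 = -1/48
3j²(1 4 3; 0 1 -1) = Δ·Π!·Σ² = 5/84  (sign -1)
combine: 4πI² = 189·4/63·5/84 = 5/7
take √, sign -1: I = -0.23841361

-0.238414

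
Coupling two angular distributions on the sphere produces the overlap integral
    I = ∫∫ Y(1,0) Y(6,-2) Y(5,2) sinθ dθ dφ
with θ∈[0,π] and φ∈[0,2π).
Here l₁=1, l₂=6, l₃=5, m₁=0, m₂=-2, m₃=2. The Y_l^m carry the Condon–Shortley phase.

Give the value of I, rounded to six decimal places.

0.231133

Rules hold: Σm=0, L=12 even, 5≤5≤7.
N = 3·13·11 = 429
Δ = 2!·0!·10!/13! = 1/858
Racah Σ t=1..1: t=1:−1/14400 = -1/14400
⇒ 3j(1 6 5; 0 0 0)² = 6/143, sgn +1
Racah Σ t=1..1: t=1:−1/30240 = -1/30240
⇒ 3j(1 6 5; 0 -2 2)² = 16/429, sgn +1
4πI² = N·(3j₀)²·(3jₘ)² = 96/143
I = +1·√(0.671329/4π) = 0.23113338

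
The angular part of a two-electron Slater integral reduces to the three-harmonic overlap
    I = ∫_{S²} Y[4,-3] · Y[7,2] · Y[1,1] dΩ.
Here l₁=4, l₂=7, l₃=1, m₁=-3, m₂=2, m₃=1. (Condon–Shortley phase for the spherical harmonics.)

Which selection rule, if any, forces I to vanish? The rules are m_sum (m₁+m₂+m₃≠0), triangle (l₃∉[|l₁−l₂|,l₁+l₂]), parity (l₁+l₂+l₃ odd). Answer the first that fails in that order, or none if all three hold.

Σmᵢ = 0  ✓
l₃∈[|l₁−l₂|,l₁+l₂]=[3,11], have l₃=1  ✗
Σlᵢ = 12 ⇒ even

triangle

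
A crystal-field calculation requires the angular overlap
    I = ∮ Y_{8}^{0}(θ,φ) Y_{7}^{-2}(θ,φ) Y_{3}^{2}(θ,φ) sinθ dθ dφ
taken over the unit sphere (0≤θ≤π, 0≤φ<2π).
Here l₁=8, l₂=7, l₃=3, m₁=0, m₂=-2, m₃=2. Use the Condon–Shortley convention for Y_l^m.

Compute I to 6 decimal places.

-0.156733

Checks pass: Σm=0; 18 even; l₃=3∈[1,15].
(2·8+1)(2·7+1)(2·3+1) = 1785
Δ: 12! 4! 2! / 19! → 1/5290740
sum: t=5:−1/7257600 t=6:+1/2073600 t=7:−1/7257600 = 1/4838400
3j²(8 7 3; 0 0 0) = Δ·Π!·Σ² = 252/20995  (sign -1)
sum: t=4:+1/23224320 t=5:−1/7257600 = -11/116121600
3j²(8 7 3; 0 -2 2) = Δ·Π!·Σ² = 121/8398  (sign +1)
combine: 4πI² = 1785·252/20995·121/8398 = 320166/1037153
take √, sign -1: I = -0.15673329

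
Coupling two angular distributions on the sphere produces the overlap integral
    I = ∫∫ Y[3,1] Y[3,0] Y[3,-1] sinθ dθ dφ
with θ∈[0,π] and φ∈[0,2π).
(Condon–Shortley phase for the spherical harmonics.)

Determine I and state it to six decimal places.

0.000000

Σlᵢ=9 odd — θ-integrand is odd under cosθ→−cosθ; I=0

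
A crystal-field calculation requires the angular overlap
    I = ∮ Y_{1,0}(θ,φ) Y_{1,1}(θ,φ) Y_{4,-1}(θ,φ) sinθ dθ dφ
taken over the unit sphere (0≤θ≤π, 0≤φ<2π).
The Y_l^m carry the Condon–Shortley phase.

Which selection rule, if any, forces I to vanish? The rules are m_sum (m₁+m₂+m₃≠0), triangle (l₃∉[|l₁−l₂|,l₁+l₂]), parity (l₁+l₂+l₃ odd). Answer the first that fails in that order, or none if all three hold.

triangle

Σmᵢ = 0  ✓
l₃∈[|l₁−l₂|,l₁+l₂]=[0,2], have l₃=4  ✗
Σlᵢ = 6 ⇒ even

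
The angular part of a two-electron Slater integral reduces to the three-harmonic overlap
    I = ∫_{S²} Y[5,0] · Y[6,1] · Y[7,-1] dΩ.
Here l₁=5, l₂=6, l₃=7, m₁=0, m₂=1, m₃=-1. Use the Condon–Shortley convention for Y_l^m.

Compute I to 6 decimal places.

m-sum 0 ✓  L=18 even ✓  1≤7≤11 ✓
Π(2lᵢ+1) = 11×13×15 = 2145
triangle coeff Δ(5,6,7) = 1/174594420
Σ_t [0,4]: t=0:+1/4147200 t=1:−1/207360 t=2:+1/82944 t=3:−1/207360 t=4:+1/4147200 = 1/345600
(3j)²=420/46189 [(5 6 7; 0 0 0)], sign=-1
Σ_t [0,4]: t=0:+1/14515200 t=1:−1/414720 t=2:+1/103680 t=3:−1/165888 t=4:+1/2073600 = 17/9676800
(3j)²=85/19019 [(5 6 7; 0 1 -1)], sign=+1
⇒ 4πI² = 4500/51623
I = (-1)√(4500/51623/(4π)) = -0.08328748

-0.083287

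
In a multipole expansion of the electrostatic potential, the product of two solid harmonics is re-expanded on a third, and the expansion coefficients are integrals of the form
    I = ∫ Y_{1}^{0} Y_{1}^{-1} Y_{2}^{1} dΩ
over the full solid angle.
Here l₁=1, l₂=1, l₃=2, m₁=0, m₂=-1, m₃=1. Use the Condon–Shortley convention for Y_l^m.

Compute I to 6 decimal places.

Rules hold: Σm=0, L=4 even, 0≤2≤2.
N = 3·3·5 = 45
Δ = 0!·2!·2!/5! = 1/30
Racah Σ t=0..0: t=0:+1/1 = 1/1
⇒ 3j(1 1 2; 0 0 0)² = 2/15, sgn +1
Racah Σ t=0..0: t=0:+1/2 = 1/2
⇒ 3j(1 1 2; 0 -1 1)² = 1/10, sgn -1
4πI² = N·(3j₀)²·(3jₘ)² = 3/5
I = -1·√(0.6/4π) = -0.21850969

-0.218510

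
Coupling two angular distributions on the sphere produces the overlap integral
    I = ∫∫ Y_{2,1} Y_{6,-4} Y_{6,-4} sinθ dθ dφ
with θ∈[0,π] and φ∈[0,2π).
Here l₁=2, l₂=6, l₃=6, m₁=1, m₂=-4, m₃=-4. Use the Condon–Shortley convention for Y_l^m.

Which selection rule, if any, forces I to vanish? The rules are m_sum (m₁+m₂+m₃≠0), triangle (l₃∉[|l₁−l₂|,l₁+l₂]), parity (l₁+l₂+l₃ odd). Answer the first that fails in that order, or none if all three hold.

m_sum

Σmᵢ = -7  ✗
l₃∈[|l₁−l₂|,l₁+l₂]=[4,8], have l₃=6
Σlᵢ = 14 ⇒ even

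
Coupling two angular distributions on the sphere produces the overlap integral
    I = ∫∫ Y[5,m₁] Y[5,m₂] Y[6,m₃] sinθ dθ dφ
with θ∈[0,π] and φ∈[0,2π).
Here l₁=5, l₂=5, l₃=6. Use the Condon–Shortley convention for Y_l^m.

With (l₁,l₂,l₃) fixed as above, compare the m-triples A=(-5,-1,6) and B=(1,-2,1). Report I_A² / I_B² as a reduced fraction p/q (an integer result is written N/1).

Shared (l₁,l₂,l₃)=(5,5,6): N and (l;000)² cancel in I_A²/I_B².
A: Δ = 4!·6!·6!/17! = 1/28588560; Racah Σ t=4..4: t=4:+1/12441600 = 1/12441600; ⇒ 3j(5 5 6; -5 -1 6)² = 3/442, sgn +1
B: Δ = 4!·6!·6!/17! = 1/28588560; Racah Σ t=0..3: t=0:+1/41472 t=1:−1/10368 t=2:+1/23040 t=3:−1/518400 = -1/32400; ⇒ 3j(5 5 6; 1 -2 1)² = 128/12155, sgn +1
I_A²/I_B² = (3/442)/(128/12155) = 165/256

165/256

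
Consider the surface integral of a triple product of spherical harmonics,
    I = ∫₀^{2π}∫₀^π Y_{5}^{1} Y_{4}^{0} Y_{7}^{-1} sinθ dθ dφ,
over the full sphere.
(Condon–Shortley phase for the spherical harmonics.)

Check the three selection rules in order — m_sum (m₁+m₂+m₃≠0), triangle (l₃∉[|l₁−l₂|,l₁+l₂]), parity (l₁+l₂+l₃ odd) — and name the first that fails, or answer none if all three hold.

none

m₁+m₂+m₃ = 1 + 0 − 1 = 0  ✓
triangle: |5−4|=1 ≤ l₃=7 ≤ 5+4=9  ✓
parity: l₁+l₂+l₃ = 16 is even  ✓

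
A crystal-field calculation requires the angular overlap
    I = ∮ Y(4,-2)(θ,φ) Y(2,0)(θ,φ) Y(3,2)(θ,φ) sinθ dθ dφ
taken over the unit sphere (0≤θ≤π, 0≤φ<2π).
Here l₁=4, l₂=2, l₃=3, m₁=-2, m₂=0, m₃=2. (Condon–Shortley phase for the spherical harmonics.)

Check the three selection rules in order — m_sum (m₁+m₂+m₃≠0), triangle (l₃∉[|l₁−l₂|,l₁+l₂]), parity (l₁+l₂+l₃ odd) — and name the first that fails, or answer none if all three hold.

parity

m₁+m₂+m₃ = -2 + 0 + 2 = 0  ✓
triangle: |4−2|=2 ≤ l₃=3 ≤ 4+2=6  ✓
parity: l₁+l₂+l₃ = 9 is odd  ✗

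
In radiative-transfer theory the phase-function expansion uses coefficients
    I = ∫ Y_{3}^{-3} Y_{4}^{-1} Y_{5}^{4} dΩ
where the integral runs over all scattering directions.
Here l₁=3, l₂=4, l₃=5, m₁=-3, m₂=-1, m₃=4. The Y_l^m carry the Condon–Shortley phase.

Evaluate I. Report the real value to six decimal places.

Checks pass: Σm=0; 12 even; l₃=5∈[1,7].
(2·3+1)(2·4+1)(2·5+1) = 693
Δ: 2! 4! 6! / 13! → 1/180180
sum: t=0:+1/576 t=1:−1/144 t=2:+1/576 = -1/288
3j²(3 4 5; 0 0 0) = Δ·Π!·Σ² = 20/1001  (sign +1)
sum: t=2:+1/5760 = 1/5760
3j²(3 4 5; -3 -1 4) = Δ·Π!·Σ² = 9/286  (sign -1)
combine: 4πI² = 693·20/1001·9/286 = 810/1859
take √, sign -1: I = -0.18620781

-0.186208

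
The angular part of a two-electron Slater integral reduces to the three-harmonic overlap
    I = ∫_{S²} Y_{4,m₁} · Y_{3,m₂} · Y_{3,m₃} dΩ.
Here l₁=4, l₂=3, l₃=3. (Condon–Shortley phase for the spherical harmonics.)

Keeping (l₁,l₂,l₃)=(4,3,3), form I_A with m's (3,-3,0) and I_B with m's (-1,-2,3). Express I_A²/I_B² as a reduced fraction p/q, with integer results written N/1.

Same 4,3,3: normalisation and zero-m 3j drop out of the ratio.
A: Δ: 4! 4! 2! / 11! → 1/34650; sum: t=0:+1/288 = 1/288; 3j²(4 3 3; 3 -3 0) = Δ·Π!·Σ² = 1/22  (sign -1)
B: Δ: 4! 4! 2! / 11! → 1/34650; sum: t=1:−1/288 = -1/288; 3j²(4 3 3; -1 -2 3) = Δ·Π!·Σ² = 5/231  (sign -1)
I_A²/I_B² = (1/22)/(5/231) = 21/10

21/10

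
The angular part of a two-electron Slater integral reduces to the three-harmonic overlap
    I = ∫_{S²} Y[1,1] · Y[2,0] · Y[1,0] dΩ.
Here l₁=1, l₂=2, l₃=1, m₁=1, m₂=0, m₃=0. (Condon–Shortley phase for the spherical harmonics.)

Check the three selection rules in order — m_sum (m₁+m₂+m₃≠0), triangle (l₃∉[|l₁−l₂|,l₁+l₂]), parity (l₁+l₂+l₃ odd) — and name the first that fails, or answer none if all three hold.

m_sum

Σmᵢ = 1  ✗
l₃∈[|l₁−l₂|,l₁+l₂]=[1,3], have l₃=1
Σlᵢ = 4 ⇒ even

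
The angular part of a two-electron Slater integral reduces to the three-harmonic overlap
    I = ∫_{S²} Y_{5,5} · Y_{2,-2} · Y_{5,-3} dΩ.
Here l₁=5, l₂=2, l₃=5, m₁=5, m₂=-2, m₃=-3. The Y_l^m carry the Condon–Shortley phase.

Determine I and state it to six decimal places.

m-sum 0 ✓  L=12 even ✓  3≤5≤7 ✓
Π(2lᵢ+1) = 11×5×11 = 605
triangle coeff Δ(5,2,5) = 1/38610
Σ_t [0,2]: t=0:+1/2880 t=1:−1/576 t=2:+1/2880 = -1/960
(3j)²=10/429 [(5 2 5; 0 0 0)], sign=+1
Σ_t [0,0]: t=0:+1/161280 = 1/161280
(3j)²=1/143 [(5 2 5; 5 -2 -3)], sign=+1
⇒ 4πI² = 50/507
I = (+1)√(50/507/(4π)) = 0.08858824

0.088588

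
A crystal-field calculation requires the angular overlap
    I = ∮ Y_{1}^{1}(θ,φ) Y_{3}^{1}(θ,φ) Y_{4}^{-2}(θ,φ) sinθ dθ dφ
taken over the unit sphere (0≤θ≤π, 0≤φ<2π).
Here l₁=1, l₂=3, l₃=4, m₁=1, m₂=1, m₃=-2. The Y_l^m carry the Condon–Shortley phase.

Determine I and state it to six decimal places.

0.238414

Rules hold: Σm=0, L=8 even, 2≤4≤4.
N = 3·7·9 = 189
Δ = 0!·2!·6!/9! = 1/252
Racah Σ t=0..0: t=0:+1/36 = 1/36
⇒ 3j(1 3 4; 0 0 0)² = 4/63, sgn +1
Racah Σ t=0..0: t=0:+1/96 = 1/96
⇒ 3j(1 3 4; 1 1 -2)² = 5/84, sgn +1
4πI² = N·(3j₀)²·(3jₘ)² = 5/7
I = +1·√(0.714286/4π) = 0.23841361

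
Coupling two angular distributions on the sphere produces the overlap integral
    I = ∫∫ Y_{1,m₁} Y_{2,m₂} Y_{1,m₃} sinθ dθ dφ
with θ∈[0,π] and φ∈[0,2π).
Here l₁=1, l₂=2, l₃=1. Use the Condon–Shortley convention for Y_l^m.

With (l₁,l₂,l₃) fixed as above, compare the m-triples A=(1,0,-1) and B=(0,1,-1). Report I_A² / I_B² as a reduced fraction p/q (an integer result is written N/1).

1/3

Shared (l₁,l₂,l₃)=(1,2,1): N and (l;000)² cancel in I_A²/I_B².
A: Δ = 2!·0!·2!/5! = 1/30; Racah Σ t=0..0: t=0:+1/4 = 1/4; ⇒ 3j(1 2 1; 1 0 -1)² = 1/30, sgn +1
B: Δ = 2!·0!·2!/5! = 1/30; Racah Σ t=1..1: t=1:−1/2 = -1/2; ⇒ 3j(1 2 1; 0 1 -1)² = 1/10, sgn -1
I_A²/I_B² = (1/30)/(1/10) = 1/3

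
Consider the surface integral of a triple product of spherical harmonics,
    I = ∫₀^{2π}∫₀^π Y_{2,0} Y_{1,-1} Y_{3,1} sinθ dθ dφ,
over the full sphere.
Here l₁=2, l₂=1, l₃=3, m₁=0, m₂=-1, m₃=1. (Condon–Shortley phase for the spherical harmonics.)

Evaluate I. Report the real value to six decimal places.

-0.202301

Checks pass: Σm=0; 6 even; l₃=3∈[1,3].
(2·2+1)(2·1+1)(2·3+1) = 105
Δ: 0! 4! 2! / 7! → 1/105
sum: t=0:+1/4 = 1/4
3j²(2 1 3; 0 0 0) = Δ·Π!·Σ² = 3/35  (sign -1)
sum: t=0:+1/8 = 1/8
3j²(2 1 3; 0 -1 1) = Δ·Π!·Σ² = 2/35  (sign +1)
combine: 4πI² = 105·3/35·2/35 = 18/35
take √, sign -1: I = -0.20230066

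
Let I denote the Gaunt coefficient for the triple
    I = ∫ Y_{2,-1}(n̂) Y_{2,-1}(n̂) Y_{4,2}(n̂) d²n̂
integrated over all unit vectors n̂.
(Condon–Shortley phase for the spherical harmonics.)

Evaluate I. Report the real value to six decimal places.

0.254875

Rules hold: Σm=0, L=8 even, 0≤4≤4.
N = 5·5·9 = 225
Δ = 0!·4!·4!/9! = 1/630
Racah Σ t=0..0: t=0:+1/16 = 1/16
⇒ 3j(2 2 4; 0 0 0)² = 2/35, sgn +1
Racah Σ t=0..0: t=0:+1/36 = 1/36
⇒ 3j(2 2 4; -1 -1 2)² = 4/63, sgn +1
4πI² = N·(3j₀)²·(3jₘ)² = 40/49
I = +1·√(0.816327/4π) = 0.25487487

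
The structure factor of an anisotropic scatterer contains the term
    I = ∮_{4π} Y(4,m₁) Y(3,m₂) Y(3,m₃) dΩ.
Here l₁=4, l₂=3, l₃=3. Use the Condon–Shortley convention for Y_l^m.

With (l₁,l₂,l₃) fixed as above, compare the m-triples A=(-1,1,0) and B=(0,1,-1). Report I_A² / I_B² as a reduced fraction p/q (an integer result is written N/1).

15/1

Same 4,3,3: normalisation and zero-m 3j drop out of the ratio.
A: Δ: 4! 4! 2! / 11! → 1/34650; sum: t=2:+1/48 t=3:−1/24 t=4:+1/288 = -5/288; 3j²(4 3 3; -1 1 0) = Δ·Π!·Σ² = 5/462  (sign +1)
B: Δ: 4! 4! 2! / 11! → 1/34650; sum: t=2:+1/32 t=3:−1/36 t=4:+1/1152 = 5/1152; 3j²(4 3 3; 0 1 -1) = Δ·Π!·Σ² = 1/1386  (sign +1)
I_A²/I_B² = (5/462)/(1/1386) = 15/1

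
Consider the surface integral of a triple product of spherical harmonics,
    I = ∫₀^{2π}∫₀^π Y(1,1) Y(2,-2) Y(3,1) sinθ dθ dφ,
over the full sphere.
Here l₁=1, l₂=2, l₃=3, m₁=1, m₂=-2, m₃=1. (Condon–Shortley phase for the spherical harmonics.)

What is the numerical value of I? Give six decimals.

-0.082589

Rules hold: Σm=0, L=6 even, 1≤3≤3.
N = 3·5·7 = 105
Δ = 0!·2!·4!/7! = 1/105
Racah Σ t=0..0: t=0:+1/4 = 1/4
⇒ 3j(1 2 3; 0 0 0)² = 3/35, sgn -1
Racah Σ t=0..0: t=0:+1/48 = 1/48
⇒ 3j(1 2 3; 1 -2 1)² = 1/105, sgn +1
4πI² = N·(3j₀)²·(3jₘ)² = 3/35
I = -1·√(0.0857143/4π) = -0.08258890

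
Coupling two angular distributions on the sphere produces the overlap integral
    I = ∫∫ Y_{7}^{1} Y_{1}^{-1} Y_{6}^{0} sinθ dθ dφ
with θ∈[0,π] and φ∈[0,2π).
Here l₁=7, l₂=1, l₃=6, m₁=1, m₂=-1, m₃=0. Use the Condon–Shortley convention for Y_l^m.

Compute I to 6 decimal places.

-0.185147

Checks pass: Σm=0; 14 even; l₃=6∈[6,8].
(2·7+1)(2·1+1)(2·6+1) = 585
Δ: 2! 12! 0! / 15! → 1/1365
sum: t=1:−1/518400 = -1/518400
3j²(7 1 6; 0 0 0) = Δ·Π!·Σ² = 7/195  (sign -1)
sum: t=0:+1/1036800 = 1/1036800
3j²(7 1 6; 1 -1 0) = Δ·Π!·Σ² = 4/195  (sign +1)
combine: 4πI² = 585·7/195·4/195 = 28/65
take √, sign -1: I = -0.18514731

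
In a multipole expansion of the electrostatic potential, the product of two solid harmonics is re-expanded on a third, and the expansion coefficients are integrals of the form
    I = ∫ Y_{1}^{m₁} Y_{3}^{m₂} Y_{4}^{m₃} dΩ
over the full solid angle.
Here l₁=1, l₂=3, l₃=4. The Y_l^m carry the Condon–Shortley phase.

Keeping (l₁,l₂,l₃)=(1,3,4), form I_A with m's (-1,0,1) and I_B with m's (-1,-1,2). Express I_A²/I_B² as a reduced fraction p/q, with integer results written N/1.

2/3

Shared (l₁,l₂,l₃)=(1,3,4): N and (l;000)² cancel in I_A²/I_B².
A: Δ = 0!·2!·6!/9! = 1/252; Racah Σ t=0..0: t=0:+1/72 = 1/72; ⇒ 3j(1 3 4; -1 0 1)² = 5/126, sgn -1
B: Δ = 0!·2!·6!/9! = 1/252; Racah Σ t=0..0: t=0:+1/96 = 1/96; ⇒ 3j(1 3 4; -1 -1 2)² = 5/84, sgn +1
I_A²/I_B² = (5/126)/(5/84) = 2/3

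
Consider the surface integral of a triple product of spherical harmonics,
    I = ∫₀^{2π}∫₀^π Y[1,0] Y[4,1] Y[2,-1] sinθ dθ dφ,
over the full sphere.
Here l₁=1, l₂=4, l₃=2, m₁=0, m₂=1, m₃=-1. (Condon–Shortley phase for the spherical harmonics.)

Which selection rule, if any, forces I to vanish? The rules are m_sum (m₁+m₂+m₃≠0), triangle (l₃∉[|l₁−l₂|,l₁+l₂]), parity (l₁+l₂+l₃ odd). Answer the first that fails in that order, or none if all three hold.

triangle

azimuthal sum: 0 + 1 − 1 = 0  ✓
3 ≤ 2 ≤ 5 (triangle on l)  ✗
L = 1 + 4 + 2 = 7 (odd)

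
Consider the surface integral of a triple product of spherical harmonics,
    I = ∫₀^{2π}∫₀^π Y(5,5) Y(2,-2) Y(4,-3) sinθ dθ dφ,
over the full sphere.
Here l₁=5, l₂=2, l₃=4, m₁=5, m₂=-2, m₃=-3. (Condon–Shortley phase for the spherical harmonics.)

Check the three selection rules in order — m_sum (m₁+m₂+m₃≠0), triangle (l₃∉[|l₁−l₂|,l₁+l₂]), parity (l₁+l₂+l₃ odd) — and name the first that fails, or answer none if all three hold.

Σmᵢ = 0  ✓
l₃∈[|l₁−l₂|,l₁+l₂]=[3,7], have l₃=4  ✓
Σlᵢ = 11 ⇒ odd  ✗

parity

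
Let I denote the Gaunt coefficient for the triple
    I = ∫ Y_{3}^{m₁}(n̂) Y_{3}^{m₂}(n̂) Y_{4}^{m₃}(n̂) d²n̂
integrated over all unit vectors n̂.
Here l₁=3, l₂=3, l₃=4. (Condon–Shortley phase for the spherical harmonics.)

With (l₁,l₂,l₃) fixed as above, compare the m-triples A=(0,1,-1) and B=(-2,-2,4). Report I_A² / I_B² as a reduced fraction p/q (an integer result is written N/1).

3/14

Shared (l₁,l₂,l₃)=(3,3,4): N and (l;000)² cancel in I_A²/I_B².
A: Δ = 2!·4!·4!/11! = 1/34650; Racah Σ t=0..2: t=0:+1/288 t=1:−1/24 t=2:+1/48 = -5/288; ⇒ 3j(3 3 4; 0 1 -1)² = 5/462, sgn +1
B: Δ = 2!·4!·4!/11! = 1/34650; Racah Σ t=1..1: t=1:−1/576 = -1/576; ⇒ 3j(3 3 4; -2 -2 4)² = 5/99, sgn -1
I_A²/I_B² = (5/462)/(5/99) = 3/14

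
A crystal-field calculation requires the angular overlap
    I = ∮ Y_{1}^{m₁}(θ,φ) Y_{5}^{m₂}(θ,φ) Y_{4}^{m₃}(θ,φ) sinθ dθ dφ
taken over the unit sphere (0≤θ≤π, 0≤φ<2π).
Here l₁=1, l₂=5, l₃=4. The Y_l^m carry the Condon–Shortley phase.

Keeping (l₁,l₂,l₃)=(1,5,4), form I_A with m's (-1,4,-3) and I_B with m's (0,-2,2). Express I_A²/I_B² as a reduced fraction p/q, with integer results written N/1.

12/7

Same 1,5,4: normalisation and zero-m 3j drop out of the ratio.
A: Δ: 2! 0! 8! / 11! → 1/495; sum: t=2:+1/10080 = 1/10080; 3j²(1 5 4; -1 4 -3) = Δ·Π!·Σ² = 4/55  (sign -1)
B: Δ: 2! 0! 8! / 11! → 1/495; sum: t=1:−1/1440 = -1/1440; 3j²(1 5 4; 0 -2 2) = Δ·Π!·Σ² = 7/165  (sign -1)
I_A²/I_B² = (4/55)/(7/165) = 12/7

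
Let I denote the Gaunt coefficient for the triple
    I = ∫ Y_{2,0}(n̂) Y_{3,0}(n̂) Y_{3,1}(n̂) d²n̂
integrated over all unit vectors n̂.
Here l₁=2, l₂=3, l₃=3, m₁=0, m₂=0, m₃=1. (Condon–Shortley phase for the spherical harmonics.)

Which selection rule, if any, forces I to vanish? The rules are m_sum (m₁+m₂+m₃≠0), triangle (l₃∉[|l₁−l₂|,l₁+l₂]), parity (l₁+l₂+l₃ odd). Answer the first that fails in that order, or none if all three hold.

azimuthal sum: 0 + 0 + 1 = 1  ✗
1 ≤ 3 ≤ 5 (triangle on l)
L = 2 + 3 + 3 = 8 (even)

m_sum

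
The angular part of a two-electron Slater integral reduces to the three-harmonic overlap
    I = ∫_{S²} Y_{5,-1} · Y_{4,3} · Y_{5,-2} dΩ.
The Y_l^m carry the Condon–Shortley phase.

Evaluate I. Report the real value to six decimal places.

-0.048522

m-sum 0 ✓  L=14 even ✓  1≤5≤9 ✓
Π(2lᵢ+1) = 11×9×11 = 1089
triangle coeff Δ(5,4,5) = 1/3153150
Σ_t [0,4]: t=0:+1/69120 t=1:−1/1728 t=2:+1/576 t=3:−1/1728 t=4:+1/69120 = 7/11520
(3j)²=2/143 [(5 4 5; 0 0 0)], sign=-1
Σ_t [3,4]: t=3:−1/5184 t=4:+1/6912 = -1/20736
(3j)²=5/2574 [(5 4 5; -1 3 -2)], sign=+1
⇒ 4πI² = 5/169
I = (-1)√(5/169/(4π)) = -0.04852178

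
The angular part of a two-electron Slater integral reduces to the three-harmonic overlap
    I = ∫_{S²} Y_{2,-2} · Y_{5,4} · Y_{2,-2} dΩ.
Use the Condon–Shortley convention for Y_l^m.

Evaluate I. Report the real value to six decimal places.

l₃=2 ∉ [3,7] — triangle fails ⇒ I = 0

0.000000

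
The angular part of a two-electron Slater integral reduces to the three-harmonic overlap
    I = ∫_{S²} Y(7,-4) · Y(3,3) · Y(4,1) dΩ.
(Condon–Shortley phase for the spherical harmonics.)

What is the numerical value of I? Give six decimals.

Checks pass: Σm=0; 14 even; l₃=4∈[4,10].
(2·7+1)(2·3+1)(2·4+1) = 945
Δ: 6! 8! 0! / 15! → 1/45045
sum: t=3:−1/20736 = -1/20736
3j²(7 3 4; 0 0 0) = Δ·Π!·Σ² = 35/1287  (sign -1)
sum: t=6:+1/518400 = 1/518400
3j²(7 3 4; -4 3 1) = Δ·Π!·Σ² = 2/195  (sign -1)
combine: 4πI² = 945·35/1287·2/195 = 490/1859
take √, sign +1: I = 0.14482829

0.144828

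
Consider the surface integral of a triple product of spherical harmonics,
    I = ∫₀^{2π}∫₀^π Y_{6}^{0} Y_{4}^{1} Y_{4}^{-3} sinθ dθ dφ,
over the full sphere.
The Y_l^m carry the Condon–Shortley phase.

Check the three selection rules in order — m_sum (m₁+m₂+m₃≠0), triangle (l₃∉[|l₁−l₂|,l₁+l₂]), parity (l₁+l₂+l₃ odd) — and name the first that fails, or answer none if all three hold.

m_sum

azimuthal sum: 0 + 1 − 3 = -2  ✗
2 ≤ 4 ≤ 10 (triangle on l)
L = 6 + 4 + 4 = 14 (even)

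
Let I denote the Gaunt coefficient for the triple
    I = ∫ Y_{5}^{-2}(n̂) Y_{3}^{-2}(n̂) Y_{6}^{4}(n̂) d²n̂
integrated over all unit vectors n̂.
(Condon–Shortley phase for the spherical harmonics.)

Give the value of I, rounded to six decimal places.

m-sum 0 ✓  L=14 even ✓  2≤6≤8 ✓
Π(2lᵢ+1) = 11×7×13 = 1001
triangle coeff Δ(5,3,6) = 1/675675
Σ_t [0,2]: t=0:+1/8640 t=1:−1/2304 t=2:+1/8640 = -7/34560
(3j)²=7/429 [(5 3 6; 0 0 0)], sign=-1
Σ_t [0,1]: t=0:+1/60480 t=1:−1/34560 = -1/80640
(3j)²=6/1001 [(5 3 6; -2 -2 4)], sign=-1
⇒ 4πI² = 14/143
I = (+1)√(14/143/(4π)) = 0.08826552

0.088266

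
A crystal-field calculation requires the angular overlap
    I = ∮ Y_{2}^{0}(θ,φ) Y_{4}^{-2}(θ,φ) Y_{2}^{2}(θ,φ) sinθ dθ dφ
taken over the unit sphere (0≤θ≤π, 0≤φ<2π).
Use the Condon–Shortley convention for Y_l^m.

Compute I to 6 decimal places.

Rules hold: Σm=0, L=8 even, 2≤2≤6.
N = 5·9·5 = 225
Δ = 4!·0!·4!/9! = 1/630
Racah Σ t=2..2: t=2:+1/16 = 1/16
⇒ 3j(2 4 2; 0 0 0)² = 2/35, sgn +1
Racah Σ t=2..2: t=2:+1/96 = 1/96
⇒ 3j(2 4 2; 0 -2 2)² = 1/42, sgn +1
4πI² = N·(3j₀)²·(3jₘ)² = 15/49
I = +1·√(0.306122/4π) = 0.15607835

0.156078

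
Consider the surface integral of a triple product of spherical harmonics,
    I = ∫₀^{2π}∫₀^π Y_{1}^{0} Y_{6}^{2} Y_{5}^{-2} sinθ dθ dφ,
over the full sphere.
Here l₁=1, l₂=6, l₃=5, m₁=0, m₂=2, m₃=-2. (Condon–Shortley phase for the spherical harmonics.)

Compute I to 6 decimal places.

0.231133

Checks pass: Σm=0; 12 even; l₃=5∈[5,7].
(2·1+1)(2·6+1)(2·5+1) = 429
Δ: 2! 0! 10! / 13! → 1/858
sum: t=1:−1/14400 = -1/14400
3j²(1 6 5; 0 0 0) = Δ·Π!·Σ² = 6/143  (sign +1)
sum: t=1:−1/30240 = -1/30240
3j²(1 6 5; 0 2 -2) = Δ·Π!·Σ² = 16/429  (sign +1)
combine: 4πI² = 429·6/143·16/429 = 96/143
take √, sign +1: I = 0.23113338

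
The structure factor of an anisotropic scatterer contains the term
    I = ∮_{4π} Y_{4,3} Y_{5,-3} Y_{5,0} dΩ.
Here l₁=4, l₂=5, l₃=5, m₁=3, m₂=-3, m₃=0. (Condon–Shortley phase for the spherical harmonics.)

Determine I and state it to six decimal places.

Checks pass: Σm=0; 14 even; l₃=5∈[1,9].
(2·4+1)(2·5+1)(2·5+1) = 1089
Δ: 4! 4! 6! / 15! → 1/3153150
sum: t=0:+1/69120 t=1:−1/1728 t=2:+1/576 t=3:−1/1728 t=4:+1/69120 = 7/11520
3j²(4 5 5; 0 0 0) = Δ·Π!·Σ² = 2/143  (sign -1)
sum: t=0:+1/6912 t=1:−1/17280 = 1/11520
3j²(4 5 5; 3 -3 0) = Δ·Π!·Σ² = 2/143  (sign -1)
combine: 4πI² = 1089·2/143·2/143 = 36/169
take √, sign +1: I = 0.13019760

0.130198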